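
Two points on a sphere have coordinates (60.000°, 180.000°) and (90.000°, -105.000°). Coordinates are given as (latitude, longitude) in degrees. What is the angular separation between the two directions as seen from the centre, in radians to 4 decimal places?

In radians: φ₁ = 1.0472, φ₂ = 1.5708, Δλ = 75.000° = 1.3090 rad.
cos c = sin φ₁ sin φ₂ + cos φ₁ cos φ₂ cos Δλ = (0.8660)(1.0000) + (0.5000)(0.0000)(0.2588) = 0.86603,
so c = arccos(0.86603) = 0.52360 rad.
So the angular separation is 0.5236 rad.

0.5236 rad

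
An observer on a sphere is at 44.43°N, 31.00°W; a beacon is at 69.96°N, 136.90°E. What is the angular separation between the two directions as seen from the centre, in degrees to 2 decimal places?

65.27°

Let φ₁ = 0.7754 rad, φ₂ = 1.2210 rad, and Δλ = 2.9304 rad.
Haversine: a = sin²(Δφ/2) + cos φ₁ cos φ₂ sin²(Δλ/2) = 0.0488 + (0.7141)(0.3427)(0.9889) = 0.29081.
Central angle c = 2·arcsin(√a) = 1.13913 rad.
So the angular separation is 65.27°.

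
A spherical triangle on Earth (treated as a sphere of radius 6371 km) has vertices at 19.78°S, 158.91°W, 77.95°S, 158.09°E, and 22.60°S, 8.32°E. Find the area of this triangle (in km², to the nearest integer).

Side lengths (central angles): a = 1.3599, b = 2.3706, c = 1.0763 rad; semiperimeter s = 2.4034.
By l'Huilier's theorem, tan(E/4) = √[tan(s/2) tan((s−a)/2) tan((s−b)/2) tan((s−c)/2)], giving spherical excess E = 0.5488 rad.
Area = E·R² = 0.5488 × (6371)² ≈ 22274327 km².

22274327 km²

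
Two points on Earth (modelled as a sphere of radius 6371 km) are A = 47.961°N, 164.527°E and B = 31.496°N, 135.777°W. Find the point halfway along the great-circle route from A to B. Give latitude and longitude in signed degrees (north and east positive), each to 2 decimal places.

Central angle δ = 0.8283 rad. Interpolating on the sphere with fraction f = 0.5:
P = [sin((1−f)δ)·A + sin(fδ)·B] / sin δ = 0.5462·A + 0.5462·B in Cartesian coordinates,
giving P = (-0.6862, -0.2272, 0.6910), i.e. latitude 43.71°, longitude -161.68°.

43.71°, -161.68°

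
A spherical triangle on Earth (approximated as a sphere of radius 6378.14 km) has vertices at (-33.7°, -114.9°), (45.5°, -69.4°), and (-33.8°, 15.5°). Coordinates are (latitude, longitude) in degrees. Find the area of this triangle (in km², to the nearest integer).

85707042 km²

Side lengths (central angles): a = 1.9230, b = 1.7107, c = 1.5578 rad; semiperimeter s = 2.5958.
By l'Huilier's theorem, tan(E/4) = √[tan(s/2) tan((s−a)/2) tan((s−b)/2) tan((s−c)/2)], giving spherical excess E = 2.1068 rad.
Area = E·R² = 2.1068 × (6378.14)² ≈ 85707042 km².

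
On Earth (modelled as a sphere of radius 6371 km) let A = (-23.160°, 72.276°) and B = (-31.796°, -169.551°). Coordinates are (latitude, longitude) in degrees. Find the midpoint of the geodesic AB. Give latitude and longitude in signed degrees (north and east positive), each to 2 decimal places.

Central angle δ = 1.7332 rad. Interpolating on the sphere with fraction f = 0.5:
P = [sin((1−f)δ)·A + sin(fδ)·B] / sin δ = 0.7723·A + 0.7723·B in Cartesian coordinates,
giving P = (-0.4294, 0.5573, -0.7107), i.e. latitude -45.29°, longitude 127.61°.

-45.29°, 127.61°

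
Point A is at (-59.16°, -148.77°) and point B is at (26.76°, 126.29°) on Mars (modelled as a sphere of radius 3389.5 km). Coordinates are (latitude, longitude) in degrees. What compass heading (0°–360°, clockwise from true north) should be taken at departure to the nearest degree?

289°

Δλ = -84.940° = -1.4825 rad.
y = sin Δλ · cos φ₂ = (-0.9961)(0.8929) = -0.8894
x = cos φ₁ sin φ₂ − sin φ₁ cos φ₂ cos Δλ = (0.5126)(0.4503) − (-0.8586)(0.8929)(0.0882) = 0.2984
θ = atan2(y, x) = -71.45°; adding 360° gives 289°.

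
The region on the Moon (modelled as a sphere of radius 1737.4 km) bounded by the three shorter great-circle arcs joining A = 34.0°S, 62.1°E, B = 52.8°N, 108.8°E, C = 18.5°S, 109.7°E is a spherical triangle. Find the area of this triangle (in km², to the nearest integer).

1774757 km²

Side lengths (central angles): a = 1.2445, b = 0.7847, c = 1.6726 rad; semiperimeter s = 1.8509.
By l'Huilier's theorem, tan(E/4) = √[tan(s/2) tan((s−a)/2) tan((s−b)/2) tan((s−c)/2)], giving spherical excess E = 0.5879 rad.
Area = E·R² = 0.5879 × (1737.4)² ≈ 1774757 km².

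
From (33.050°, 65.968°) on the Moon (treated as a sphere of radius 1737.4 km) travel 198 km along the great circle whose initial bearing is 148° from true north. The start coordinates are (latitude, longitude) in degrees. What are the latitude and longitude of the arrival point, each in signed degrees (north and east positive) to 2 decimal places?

Angular distance δ = d/R = 198/1737.4 = 0.11396 rad; initial bearing θ = 2.5831 rad.
sin φ₂ = sin φ₁ cos δ + cos φ₁ sin δ cos θ = (0.5454)(0.9935) + (0.8382)(0.1137)(-0.8480) = 0.4610, so φ₂ = 27.45°.
Δλ = atan2(sin θ sin δ cos φ₁, cos δ − sin φ₁ sin φ₂) = atan2(0.0505, 0.7421) = 3.894°.
λ₂ = 65.968° + 3.894° = 69.86°.

27.45°, 69.86°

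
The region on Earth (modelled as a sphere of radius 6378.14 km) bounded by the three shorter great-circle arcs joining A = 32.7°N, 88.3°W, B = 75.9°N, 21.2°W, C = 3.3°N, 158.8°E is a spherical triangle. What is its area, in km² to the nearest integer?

48561600 km²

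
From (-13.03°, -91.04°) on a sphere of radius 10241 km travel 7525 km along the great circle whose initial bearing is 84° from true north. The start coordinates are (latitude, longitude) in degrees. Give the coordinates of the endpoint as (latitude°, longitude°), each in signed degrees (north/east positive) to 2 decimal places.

-5.68°, -48.97°

Angular distance δ = d/R = 7525/10241 = 0.73479 rad; initial bearing θ = 1.4661 rad.
sin φ₂ = sin φ₁ cos δ + cos φ₁ sin δ cos θ = (-0.2255)(0.7420) + (0.9743)(0.6704)(0.1045) = -0.0990, so φ₂ = -5.68°.
Δλ = atan2(sin θ sin δ cos φ₁, cos δ − sin φ₁ sin φ₂) = atan2(0.6496, 0.7196) = 42.071°.
λ₂ = -91.040° + 42.071° = -48.97°.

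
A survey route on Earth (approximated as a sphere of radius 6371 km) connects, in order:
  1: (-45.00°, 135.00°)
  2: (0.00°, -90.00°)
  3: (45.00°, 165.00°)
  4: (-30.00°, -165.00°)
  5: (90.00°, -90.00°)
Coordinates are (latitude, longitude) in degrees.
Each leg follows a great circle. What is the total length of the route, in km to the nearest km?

Leg 1→2: central angle 2.0944 rad, distance 13343.4 km.
Leg 2→3: central angle 1.7548 rad, distance 11180.1 km.
Leg 3→4: central angle 1.3931 rad, distance 8875.3 km.
Leg 4→5: central angle 2.0944 rad, distance 13343.4 km.
Total: 13343.4 + 11180.1 + 8875.3 + 13343.4 ≈ 46742 km.

46742 km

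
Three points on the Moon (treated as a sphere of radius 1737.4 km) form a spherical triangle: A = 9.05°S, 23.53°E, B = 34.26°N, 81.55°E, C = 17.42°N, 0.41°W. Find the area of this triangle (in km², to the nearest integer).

Side lengths (central angles): a = 1.2882, b = 0.6196, c = 1.2199 rad; semiperimeter s = 1.5639.
By l'Huilier's theorem, tan(E/4) = √[tan(s/2) tan((s−a)/2) tan((s−b)/2) tan((s−c)/2)], giving spherical excess E = 0.4403 rad.
Area = E·R² = 0.4403 × (1737.4)² ≈ 1329218 km².

1329218 km²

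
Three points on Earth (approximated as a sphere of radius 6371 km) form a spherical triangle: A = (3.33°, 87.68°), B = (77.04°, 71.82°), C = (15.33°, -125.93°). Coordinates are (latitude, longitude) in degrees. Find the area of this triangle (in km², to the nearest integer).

63345263 km²

Side lengths (central angles): a = 1.5191, b = 2.4759, c = 1.2954 rad; semiperimeter s = 2.6452.
By l'Huilier's theorem, tan(E/4) = √[tan(s/2) tan((s−a)/2) tan((s−b)/2) tan((s−c)/2)], giving spherical excess E = 1.5606 rad.
Area = E·R² = 1.5606 × (6371)² ≈ 63345263 km².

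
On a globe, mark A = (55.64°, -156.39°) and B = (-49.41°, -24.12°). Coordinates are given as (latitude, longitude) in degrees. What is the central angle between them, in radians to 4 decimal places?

Let φ₁ = 0.9711 rad, φ₂ = -0.8624 rad, and Δλ = 2.3085 rad.
cos c = sin φ₁ sin φ₂ + cos φ₁ cos φ₂ cos Δλ = (0.8255)(-0.7594) + (0.5644)(0.6506)(-0.6726) = -0.87388,
so c = arccos(-0.87388) = 2.63392 rad.
So the angular separation is 2.6339 rad.

2.6339 rad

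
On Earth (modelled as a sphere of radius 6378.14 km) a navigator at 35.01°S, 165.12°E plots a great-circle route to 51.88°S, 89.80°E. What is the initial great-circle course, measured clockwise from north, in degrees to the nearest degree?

227°

With φ₁ = -0.6110, φ₂ = -0.9055, Δλ = -1.3146 rad, the forward-azimuth formula gives
θ = atan2( sin Δλ cos φ₂ , cos φ₁ sin φ₂ − sin φ₁ cos φ₂ cos Δλ ) = atan2(-0.5972, -0.5546) = -132.88°.
Adding 360° brings this into [0°, 360°): 227°.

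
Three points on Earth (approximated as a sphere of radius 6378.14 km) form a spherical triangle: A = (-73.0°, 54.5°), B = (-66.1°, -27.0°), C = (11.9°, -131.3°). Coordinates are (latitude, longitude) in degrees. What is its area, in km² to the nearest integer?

Side lengths (central angles): a = 1.8613, b = 2.0735, c = 0.4695 rad; semiperimeter s = 2.2021.
By l'Huilier's theorem, tan(E/4) = √[tan(s/2) tan((s−a)/2) tan((s−b)/2) tan((s−c)/2)], giving spherical excess E = 0.6357 rad.
Area = E·R² = 0.6357 × (6378.14)² ≈ 25859789 km².

25859789 km²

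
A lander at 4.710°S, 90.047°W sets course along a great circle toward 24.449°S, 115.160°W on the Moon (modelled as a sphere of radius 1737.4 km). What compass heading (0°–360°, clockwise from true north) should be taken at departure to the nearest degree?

With φ₁ = -0.0822, φ₂ = -0.4267, Δλ = -0.4383 rad, the forward-azimuth formula gives
θ = atan2( sin Δλ cos φ₂ , cos φ₁ sin φ₂ − sin φ₁ cos φ₂ cos Δλ ) = atan2(-0.3863, -0.3448) = -131.75°.
Adding 360° brings this into [0°, 360°): 228°.

228°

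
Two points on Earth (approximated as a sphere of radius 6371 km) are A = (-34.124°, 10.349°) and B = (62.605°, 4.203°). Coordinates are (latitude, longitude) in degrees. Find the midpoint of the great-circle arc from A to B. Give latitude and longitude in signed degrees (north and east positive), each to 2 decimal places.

14.26°, 8.15°

The central angle between A and B is δ = 1.6904 rad.
With f = 0.5, the slerp weights are sin((1−f)δ)/sin δ = 0.7535 and sin(fδ)/sin δ = 0.7535.
Weighted sum of the unit vectors: (0.7535)·(0.8144,0.1487,-0.5610) + (0.7535)·(0.4589,0.0337,0.8879) = (0.9594, 0.1375, 0.2463).
Converting back: φ = atan2(z, √(x²+y²)) = 14.26°, λ = atan2(y, x) = 8.15°.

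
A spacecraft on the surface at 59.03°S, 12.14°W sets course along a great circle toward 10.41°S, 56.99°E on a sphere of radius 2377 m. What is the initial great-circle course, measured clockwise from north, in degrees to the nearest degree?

77°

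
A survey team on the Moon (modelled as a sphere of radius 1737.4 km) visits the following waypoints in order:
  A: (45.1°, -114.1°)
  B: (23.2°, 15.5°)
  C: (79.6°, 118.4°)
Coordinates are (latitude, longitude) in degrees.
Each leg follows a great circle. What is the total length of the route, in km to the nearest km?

Leg A→B: central angle 1.7057 rad, distance 2963.5 km.
Leg B→C: central angle 1.2128 rad, distance 2107.1 km.
Total: 2963.5 + 2107.1 ≈ 5071 km.

5071 km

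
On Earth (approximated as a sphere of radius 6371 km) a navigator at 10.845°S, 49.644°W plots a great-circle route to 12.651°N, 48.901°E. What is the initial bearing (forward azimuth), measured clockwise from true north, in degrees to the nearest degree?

With φ₁ = -0.1893, φ₂ = 0.2208, Δλ = 1.7199 rad, the forward-azimuth formula gives
θ = atan2( sin Δλ cos φ₂ , cos φ₁ sin φ₂ − sin φ₁ cos φ₂ cos Δλ ) = atan2(0.9649, 0.1878) = 78.98°.
So the initial bearing is 79°.

79°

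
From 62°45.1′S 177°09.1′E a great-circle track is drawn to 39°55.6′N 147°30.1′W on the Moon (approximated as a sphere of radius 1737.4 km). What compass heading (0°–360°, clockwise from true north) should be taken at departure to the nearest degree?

Δλ = 35.347° = 0.6169 rad.
y = sin Δλ · cos φ₂ = (0.5785)(0.7669) = 0.4436
x = cos φ₁ sin φ₂ − sin φ₁ cos φ₂ cos Δλ = (0.4578)(0.6418) − (-0.8890)(0.7669)(0.8157) = 0.8499
θ = atan2(y, x) = 27.56°, so the bearing is 28°.

28°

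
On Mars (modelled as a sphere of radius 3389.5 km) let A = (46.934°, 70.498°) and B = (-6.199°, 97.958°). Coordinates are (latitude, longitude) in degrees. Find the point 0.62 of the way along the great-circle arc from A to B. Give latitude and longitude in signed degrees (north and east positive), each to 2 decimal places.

14.43°, 89.67°

The central angle between A and B is δ = 1.0199 rad.
With f = 0.62, the slerp weights are sin((1−f)δ)/sin δ = 0.4435 and sin(fδ)/sin δ = 0.6936.
Weighted sum of the unit vectors: (0.4435)·(0.2280,0.6437,0.7306) + (0.6936)·(-0.1376,0.9846,-0.1080) = (0.0056, 0.9685, 0.2491).
Converting back: φ = atan2(z, √(x²+y²)) = 14.43°, λ = atan2(y, x) = 89.67°.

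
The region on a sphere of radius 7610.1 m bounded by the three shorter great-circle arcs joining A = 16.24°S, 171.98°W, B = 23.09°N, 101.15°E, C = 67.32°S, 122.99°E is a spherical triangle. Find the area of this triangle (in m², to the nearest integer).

69803978 m²

Side lengths (central angles): a = 1.6034, b = 1.1436, c = 1.6323 rad; semiperimeter s = 2.1897.
By l'Huilier's theorem, tan(E/4) = √[tan(s/2) tan((s−a)/2) tan((s−b)/2) tan((s−c)/2)], giving spherical excess E = 1.2053 rad.
Area = E·R² = 1.2053 × (7610.1)² ≈ 69803978 m².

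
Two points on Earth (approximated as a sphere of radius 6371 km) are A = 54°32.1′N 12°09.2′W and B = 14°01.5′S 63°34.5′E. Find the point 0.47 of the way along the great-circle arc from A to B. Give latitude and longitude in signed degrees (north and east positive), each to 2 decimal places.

The central angle between A and B is δ = 1.6294 rad.
With f = 0.47, the slerp weights are sin((1−f)δ)/sin δ = 0.7615 and sin(fδ)/sin δ = 0.6943.
Weighted sum of the unit vectors: (0.7615)·(0.5672,-0.1221,0.8145) + (0.6943)·(0.4318,0.8688,-0.2423) = (0.7317, 0.5102, 0.4519).
Converting back: φ = atan2(z, √(x²+y²)) = 26.87°, λ = atan2(y, x) = 34.89°.

26.87°, 34.89°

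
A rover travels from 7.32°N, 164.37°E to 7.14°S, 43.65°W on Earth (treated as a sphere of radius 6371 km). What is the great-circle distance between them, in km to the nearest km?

With latitudes φ₁ = 7.320°, φ₂ = -7.140° and longitude difference Δλ = 151.980°:
cos c = sin φ₁ sin φ₂ + cos φ₁ cos φ₂ cos Δλ = (0.1274)(-0.1243) + (0.9919)(0.9922)(-0.8828) = -0.88464,
so c = arccos(-0.88464) = 2.65651 rad.
Distance = R·c = 6371 × 2.6565 ≈ 16925 km.

16925 km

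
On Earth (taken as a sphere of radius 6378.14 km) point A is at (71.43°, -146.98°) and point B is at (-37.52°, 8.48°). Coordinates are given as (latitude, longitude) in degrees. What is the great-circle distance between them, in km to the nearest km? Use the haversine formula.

16009 km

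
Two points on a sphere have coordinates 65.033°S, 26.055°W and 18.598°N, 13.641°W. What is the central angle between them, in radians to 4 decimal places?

1.4690 rad

With latitudes φ₁ = -65.033°, φ₂ = 18.598° and longitude difference Δλ = 12.414°:
cos c = sin φ₁ sin φ₂ + cos φ₁ cos φ₂ cos Δλ = (-0.9066)(0.3189) + (0.4221)(0.9478)(0.9766) = 0.10158,
so c = arccos(0.10158) = 1.46904 rad.
So the angular separation is 1.4690 rad.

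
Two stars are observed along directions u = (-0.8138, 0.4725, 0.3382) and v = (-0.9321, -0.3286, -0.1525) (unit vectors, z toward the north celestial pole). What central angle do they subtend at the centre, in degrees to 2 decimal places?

u·v = 0.5517; |u| = 1.0000, |v| = 1.0000.
cos θ = (u·v)/(|u||v|) = 0.5517, so θ = 56.52°.

56.52°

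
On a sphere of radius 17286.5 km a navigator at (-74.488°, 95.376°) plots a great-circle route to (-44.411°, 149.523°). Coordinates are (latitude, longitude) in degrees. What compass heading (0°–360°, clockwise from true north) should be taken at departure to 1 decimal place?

69.5°

Δλ = 54.147° = 0.9450 rad.
y = sin Δλ · cos φ₂ = (0.8105)(0.7143) = 0.5790
x = cos φ₁ sin φ₂ − sin φ₁ cos φ₂ cos Δλ = (0.2674)(-0.6998) − (-0.9636)(0.7143)(0.5857) = 0.2160
θ = atan2(y, x) = 69.54°, so the bearing is 69.5°.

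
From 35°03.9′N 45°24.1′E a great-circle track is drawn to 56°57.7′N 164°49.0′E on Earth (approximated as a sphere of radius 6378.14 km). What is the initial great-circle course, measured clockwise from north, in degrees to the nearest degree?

Δλ = 119.415° = 2.0842 rad.
y = sin Δλ · cos φ₂ = (0.8711)(0.5452) = 0.4749
x = cos φ₁ sin φ₂ − sin φ₁ cos φ₂ cos Δλ = (0.8185)(0.8383) − (0.5745)(0.5452)(-0.4911) = 0.8400
θ = atan2(y, x) = 29.48°, so the bearing is 29°.

29°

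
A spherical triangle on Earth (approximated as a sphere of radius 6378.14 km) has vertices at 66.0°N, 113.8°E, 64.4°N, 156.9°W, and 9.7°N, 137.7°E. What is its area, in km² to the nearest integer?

14166162 km²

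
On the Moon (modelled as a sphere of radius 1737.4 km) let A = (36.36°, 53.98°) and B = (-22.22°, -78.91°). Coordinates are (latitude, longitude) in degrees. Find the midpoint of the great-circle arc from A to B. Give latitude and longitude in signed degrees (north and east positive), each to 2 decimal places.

Central angle δ = 2.3914 rad. Interpolating on the sphere with fraction f = 0.5:
P = [sin((1−f)δ)·A + sin(fδ)·B] / sin δ = 1.3648·A + 1.3648·B in Cartesian coordinates,
giving P = (0.8894, -0.3509, 0.2930), i.e. latitude 17.04°, longitude -21.53°.

17.04°, -21.53°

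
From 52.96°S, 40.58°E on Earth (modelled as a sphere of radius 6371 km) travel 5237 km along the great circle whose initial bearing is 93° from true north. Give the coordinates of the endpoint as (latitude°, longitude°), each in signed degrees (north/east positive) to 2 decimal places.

Angular distance δ = d/R = 5237/6371 = 0.82201 rad; initial bearing θ = 1.6232 rad.
sin φ₂ = sin φ₁ cos δ + cos φ₁ sin δ cos θ = (-0.7982)(0.6808) + (0.6024)(0.7325)(-0.0523) = -0.5665, so φ₂ = -34.51°.
Δλ = atan2(sin θ sin δ cos φ₁, cos δ − sin φ₁ sin φ₂) = atan2(0.4406, 0.2286) = 62.582°.
λ₂ = 40.580° + 62.582° = 103.16°.

-34.51°, 103.16°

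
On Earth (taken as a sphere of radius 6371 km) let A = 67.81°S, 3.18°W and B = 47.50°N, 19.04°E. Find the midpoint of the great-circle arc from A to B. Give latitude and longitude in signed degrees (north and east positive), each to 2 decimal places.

The central angle between A and B is δ = 2.0336 rad.
With f = 0.5, the slerp weights are sin((1−f)δ)/sin δ = 0.9504 and sin(fδ)/sin δ = 0.9504.
Weighted sum of the unit vectors: (0.9504)·(0.3771,-0.0210,-0.9259) + (0.9504)·(0.6386,0.2204,0.7373) = (0.9654, 0.1896, -0.1793).
Converting back: φ = atan2(z, √(x²+y²)) = -10.33°, λ = atan2(y, x) = 11.11°.

-10.33°, 11.11°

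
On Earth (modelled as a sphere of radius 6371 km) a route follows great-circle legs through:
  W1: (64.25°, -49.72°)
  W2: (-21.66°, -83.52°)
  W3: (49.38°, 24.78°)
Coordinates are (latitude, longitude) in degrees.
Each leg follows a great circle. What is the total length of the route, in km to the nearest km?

Leg W1→W2: central angle 1.5677 rad, distance 9987.9 km.
Leg W2→W3: central angle 2.0603 rad, distance 13125.9 km.
Total: 9987.9 + 13125.9 ≈ 23114 km.

23114 km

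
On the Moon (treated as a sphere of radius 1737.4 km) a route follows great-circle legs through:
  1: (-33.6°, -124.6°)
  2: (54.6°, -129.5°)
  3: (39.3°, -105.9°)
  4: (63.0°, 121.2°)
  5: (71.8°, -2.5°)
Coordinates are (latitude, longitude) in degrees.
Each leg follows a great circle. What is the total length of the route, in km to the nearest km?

6707 km

Leg 1→2: central angle 1.5411 rad, distance 2677.6 km.
Leg 2→3: central angle 0.3843 rad, distance 667.7 km.
Leg 3→4: central angle 1.2396 rad, distance 2153.6 km.
Leg 4→5: central angle 0.6955 rad, distance 1208.3 km.
Total: 2677.6 + 667.7 + 2153.6 + 1208.3 ≈ 6707 km.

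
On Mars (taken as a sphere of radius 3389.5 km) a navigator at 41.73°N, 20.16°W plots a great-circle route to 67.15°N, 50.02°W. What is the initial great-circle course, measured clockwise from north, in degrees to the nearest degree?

337°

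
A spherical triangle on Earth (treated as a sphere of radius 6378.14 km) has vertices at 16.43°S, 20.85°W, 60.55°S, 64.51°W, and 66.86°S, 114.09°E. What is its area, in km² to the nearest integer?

19341634 km²

Side lengths (central angles): a = 0.9178, b = 1.5770, c = 0.9429 rad; semiperimeter s = 1.7188.
By l'Huilier's theorem, tan(E/4) = √[tan(s/2) tan((s−a)/2) tan((s−b)/2) tan((s−c)/2)], giving spherical excess E = 0.4755 rad.
Area = E·R² = 0.4755 × (6378.14)² ≈ 19341634 km².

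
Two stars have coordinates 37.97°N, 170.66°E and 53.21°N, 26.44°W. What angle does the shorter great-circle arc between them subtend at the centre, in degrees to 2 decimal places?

Let φ₁ = 0.6627 rad, φ₂ = 0.9287 rad, and Δλ = 2.8431 rad.
Haversine: a = sin²(Δφ/2) + cos φ₁ cos φ₂ sin²(Δλ/2) = 0.0176 + (0.7883)(0.5989)(0.9779) = 0.47927.
Central angle c = 2·arcsin(√a) = 1.52932 rad.
So the angular separation is 87.62°.

87.62°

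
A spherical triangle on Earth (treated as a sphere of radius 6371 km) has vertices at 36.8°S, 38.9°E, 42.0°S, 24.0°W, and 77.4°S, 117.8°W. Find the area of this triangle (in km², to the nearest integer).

Side lengths (central angles): a = 0.8733, b = 1.1328, c = 0.8340 rad; semiperimeter s = 1.4201.
By l'Huilier's theorem, tan(E/4) = √[tan(s/2) tan((s−a)/2) tan((s−b)/2) tan((s−c)/2)], giving spherical excess E = 0.4088 rad.
Area = E·R² = 0.4088 × (6371)² ≈ 16592807 km².

16592807 km²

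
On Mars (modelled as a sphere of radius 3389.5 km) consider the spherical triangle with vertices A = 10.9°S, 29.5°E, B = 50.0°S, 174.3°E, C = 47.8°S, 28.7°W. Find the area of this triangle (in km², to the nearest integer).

11868883 km²

Side lengths (central angles): a = 1.3999, b = 1.0614, c = 1.9508 rad; semiperimeter s = 2.2061.
By l'Huilier's theorem, tan(E/4) = √[tan(s/2) tan((s−a)/2) tan((s−b)/2) tan((s−c)/2)], giving spherical excess E = 1.0331 rad.
Area = E·R² = 1.0331 × (3389.5)² ≈ 11868883 km².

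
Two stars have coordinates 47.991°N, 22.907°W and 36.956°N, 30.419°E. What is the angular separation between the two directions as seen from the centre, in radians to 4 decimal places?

With latitudes φ₁ = 47.991°, φ₂ = 36.956° and longitude difference Δλ = 53.326°:
cos c = sin φ₁ sin φ₂ + cos φ₁ cos φ₂ cos Δλ = (0.7430)(0.6012) + (0.6692)(0.7991)(0.5973) = 0.76613,
so c = arccos(0.76613) = 0.69800 rad.
So the angular separation is 0.6980 rad.

0.6980 rad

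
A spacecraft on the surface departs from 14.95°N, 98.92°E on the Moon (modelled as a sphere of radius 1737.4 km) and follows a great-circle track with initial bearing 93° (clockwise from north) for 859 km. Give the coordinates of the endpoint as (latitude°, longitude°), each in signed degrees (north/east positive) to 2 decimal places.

11.72°, 127.86°

Angular distance δ = d/R = 859/1737.4 = 0.49442 rad; initial bearing θ = 1.6232 rad.
sin φ₂ = sin φ₁ cos δ + cos φ₁ sin δ cos θ = (0.2580)(0.8802) + (0.9662)(0.4745)(-0.0523) = 0.2031, so φ₂ = 11.72°.
Δλ = atan2(sin θ sin δ cos φ₁, cos δ − sin φ₁ sin φ₂) = atan2(0.4578, 0.8279) = 28.944°.
λ₂ = 98.920° + 28.944° = 127.86°.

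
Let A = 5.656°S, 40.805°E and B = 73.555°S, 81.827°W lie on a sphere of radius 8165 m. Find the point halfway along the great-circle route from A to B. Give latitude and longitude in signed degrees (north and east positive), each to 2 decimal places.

The central angle between A and B is δ = 1.6282 rad.
With f = 0.5, the slerp weights are sin((1−f)δ)/sin δ = 0.7283 and sin(fδ)/sin δ = 0.7283.
Weighted sum of the unit vectors: (0.7283)·(0.7533,0.6503,-0.0986) + (0.7283)·(0.0402,-0.2802,-0.9591) = (0.5779, 0.2695, -0.7703).
Converting back: φ = atan2(z, √(x²+y²)) = -50.38°, λ = atan2(y, x) = 25.00°.

-50.38°, 25.00°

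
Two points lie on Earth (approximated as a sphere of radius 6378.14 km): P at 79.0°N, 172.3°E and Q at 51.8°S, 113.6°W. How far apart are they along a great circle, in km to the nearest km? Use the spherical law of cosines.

Let φ₁ = 1.3788 rad, φ₂ = -0.9041 rad, and Δλ = 1.2933 rad.
cos c = sin φ₁ sin φ₂ + cos φ₁ cos φ₂ cos Δλ = (0.9816)(-0.7859) + (0.1908)(0.6184)(0.2740) = -0.73909,
so c = arccos(-0.73909) = 2.40252 rad.
Distance = R·c = 6378.14 × 2.4025 ≈ 15324 km.

15324 km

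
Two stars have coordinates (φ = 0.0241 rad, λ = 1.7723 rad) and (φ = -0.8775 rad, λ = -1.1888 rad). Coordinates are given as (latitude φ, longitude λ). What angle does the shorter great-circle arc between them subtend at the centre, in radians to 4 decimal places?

2.2745 rad

Let φ₁ = 0.0241 rad, φ₂ = -0.8775 rad, and Δλ = -2.9611 rad.
Haversine: a = sin²(Δφ/2) + cos φ₁ cos φ₂ sin²(Δλ/2) = 0.1898 + (0.9997)(0.6391)(0.9919) = 0.82352.
Central angle c = 2·arcsin(√a) = 2.27450 rad.
So the angular separation is 2.2745 rad.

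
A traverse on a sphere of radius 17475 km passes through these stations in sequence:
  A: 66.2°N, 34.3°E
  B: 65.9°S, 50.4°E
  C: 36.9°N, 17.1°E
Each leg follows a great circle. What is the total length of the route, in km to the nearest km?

72764 km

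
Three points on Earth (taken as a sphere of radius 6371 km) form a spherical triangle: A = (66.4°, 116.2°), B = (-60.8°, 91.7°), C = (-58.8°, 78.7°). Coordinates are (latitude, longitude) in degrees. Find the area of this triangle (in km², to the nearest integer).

Side lengths (central angles): a = 0.1191, b = 2.2386, c = 2.2423 rad; semiperimeter s = 2.3000.
By l'Huilier's theorem, tan(E/4) = √[tan(s/2) tan((s−a)/2) tan((s−b)/2) tan((s−c)/2)], giving spherical excess E = 0.2463 rad.
Area = E·R² = 0.2463 × (6371)² ≈ 9998603 km².

9998603 km²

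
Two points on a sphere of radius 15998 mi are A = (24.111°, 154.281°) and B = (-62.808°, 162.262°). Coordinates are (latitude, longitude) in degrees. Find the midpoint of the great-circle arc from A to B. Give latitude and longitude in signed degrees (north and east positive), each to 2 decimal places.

The central angle between A and B is δ = 1.5211 rad.
With f = 0.5, the slerp weights are sin((1−f)δ)/sin δ = 0.6902 and sin(fδ)/sin δ = 0.6902.
Weighted sum of the unit vectors: (0.6902)·(-0.8223,0.3961,0.4085) + (0.6902)·(-0.4352,0.1392,-0.8895) = (-0.8679, 0.3695, -0.3320).
Converting back: φ = atan2(z, √(x²+y²)) = -19.39°, λ = atan2(y, x) = 156.94°.

-19.39°, 156.94°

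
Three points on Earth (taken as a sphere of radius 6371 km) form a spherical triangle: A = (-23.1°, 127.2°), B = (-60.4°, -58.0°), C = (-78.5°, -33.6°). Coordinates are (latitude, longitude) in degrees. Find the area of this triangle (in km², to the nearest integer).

4319952 km²

Side lengths (central angles): a = 0.3431, b = 1.3579, c = 1.6824 rad; semiperimeter s = 1.6917.
By l'Huilier's theorem, tan(E/4) = √[tan(s/2) tan((s−a)/2) tan((s−b)/2) tan((s−c)/2)], giving spherical excess E = 0.1064 rad.
Area = E·R² = 0.1064 × (6371)² ≈ 4319952 km².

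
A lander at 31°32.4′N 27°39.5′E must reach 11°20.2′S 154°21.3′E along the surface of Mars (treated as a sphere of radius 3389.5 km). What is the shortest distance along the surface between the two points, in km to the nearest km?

7515 km

In radians: φ₁ = 0.5505, φ₂ = -0.1979, Δλ = 126.697° = 2.2113 rad.
Haversine: a = sin²(Δφ/2) + cos φ₁ cos φ₂ sin²(Δλ/2) = 0.1336 + (0.8523)(0.9805)(0.7988) = 0.80110.
Central angle c = 2·arcsin(√a) = 2.21704 rad.
Distance = R·c = 3389.5 × 2.2170 ≈ 7515 km.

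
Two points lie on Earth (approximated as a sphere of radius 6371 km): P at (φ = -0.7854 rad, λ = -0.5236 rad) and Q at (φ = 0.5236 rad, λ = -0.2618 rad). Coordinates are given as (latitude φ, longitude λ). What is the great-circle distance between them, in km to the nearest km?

8477 km

Let φ₁ = -0.7854 rad, φ₂ = 0.5236 rad, and Δλ = 0.2618 rad.
cos c = sin φ₁ sin φ₂ + cos φ₁ cos φ₂ cos Δλ = (-0.7071)(0.5000) + (0.7071)(0.8660)(0.9659) = 0.23795,
so c = arccos(0.23795) = 1.33054 rad.
Distance = R·c = 6371 × 1.3305 ≈ 8477 km.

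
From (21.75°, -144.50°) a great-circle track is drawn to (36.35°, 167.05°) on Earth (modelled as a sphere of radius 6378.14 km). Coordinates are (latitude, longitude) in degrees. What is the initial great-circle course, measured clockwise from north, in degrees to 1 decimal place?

With φ₁ = 0.3796, φ₂ = 0.6344, Δλ = -0.8456 rad, the forward-azimuth formula gives
θ = atan2( sin Δλ cos φ₂ , cos φ₁ sin φ₂ − sin φ₁ cos φ₂ cos Δλ ) = atan2(-0.6028, 0.3526) = -59.68°.
Adding 360° brings this into [0°, 360°): 300.3°.

300.3°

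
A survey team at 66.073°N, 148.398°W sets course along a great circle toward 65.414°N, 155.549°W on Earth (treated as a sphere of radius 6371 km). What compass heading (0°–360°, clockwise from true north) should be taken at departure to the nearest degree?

261°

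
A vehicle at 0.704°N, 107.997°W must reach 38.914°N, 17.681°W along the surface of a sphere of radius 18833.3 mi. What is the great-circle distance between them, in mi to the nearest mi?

With latitudes φ₁ = 0.704°, φ₂ = 38.914° and longitude difference Δλ = 90.316°:
Haversine: a = sin²(Δφ/2) + cos φ₁ cos φ₂ sin²(Δλ/2) = 0.1071 + (0.9999)(0.7781)(0.5028) = 0.49829.
Central angle c = 2·arcsin(√a) = 1.56737 rad.
Distance = R·c = 18833.3 × 1.5674 ≈ 29519 mi.

29519 mi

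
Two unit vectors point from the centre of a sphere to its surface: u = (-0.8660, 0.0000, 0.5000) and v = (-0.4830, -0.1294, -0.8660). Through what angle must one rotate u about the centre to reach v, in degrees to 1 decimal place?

u·v = -0.0147; |u| = 1.0000, |v| = 1.0000.
cos θ = (u·v)/(|u||v|) = -0.0147, so θ = 90.8°.

90.8°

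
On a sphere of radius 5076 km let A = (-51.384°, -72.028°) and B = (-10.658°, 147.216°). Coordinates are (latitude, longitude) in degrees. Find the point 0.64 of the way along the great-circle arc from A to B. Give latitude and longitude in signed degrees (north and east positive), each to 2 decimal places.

-45.15°, 169.31°

The central angle between A and B is δ = 1.9076 rad.
With f = 0.64, the slerp weights are sin((1−f)δ)/sin δ = 0.6718 and sin(fδ)/sin δ = 0.9953.
Weighted sum of the unit vectors: (0.6718)·(0.1926,-0.5936,-0.7813) + (0.9953)·(-0.8262,0.5321,-0.1849) = (-0.6930, 0.1309, -0.7090).
Converting back: φ = atan2(z, √(x²+y²)) = -45.15°, λ = atan2(y, x) = 169.31°.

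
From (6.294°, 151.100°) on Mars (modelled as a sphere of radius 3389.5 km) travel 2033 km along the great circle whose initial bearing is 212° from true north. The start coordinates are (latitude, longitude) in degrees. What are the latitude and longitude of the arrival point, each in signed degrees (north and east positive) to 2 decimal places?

Angular distance δ = d/R = 2033/3389.5 = 0.59979 rad; initial bearing θ = 3.7001 rad.
sin φ₂ = sin φ₁ cos δ + cos φ₁ sin δ cos θ = (0.1096)(0.8255) + (0.9940)(0.5645)(-0.8480) = -0.3853, so φ₂ = -22.66°.
Δλ = atan2(sin θ sin δ cos φ₁, cos δ − sin φ₁ sin φ₂) = atan2(-0.2973, 0.8677) = -18.914°.
λ₂ = 151.100° − 18.914° = 132.19°.

-22.66°, 132.19°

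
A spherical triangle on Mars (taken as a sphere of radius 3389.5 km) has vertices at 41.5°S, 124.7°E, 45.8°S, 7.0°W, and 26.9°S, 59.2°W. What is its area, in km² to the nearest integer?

Side lengths (central angles): a = 0.7878, b = 1.9461, c = 1.4428 rad; semiperimeter s = 2.0883.
By l'Huilier's theorem, tan(E/4) = √[tan(s/2) tan((s−a)/2) tan((s−b)/2) tan((s−c)/2)], giving spherical excess E = 0.6990 rad.
Area = E·R² = 0.6990 × (3389.5)² ≈ 8030294 km².

8030294 km²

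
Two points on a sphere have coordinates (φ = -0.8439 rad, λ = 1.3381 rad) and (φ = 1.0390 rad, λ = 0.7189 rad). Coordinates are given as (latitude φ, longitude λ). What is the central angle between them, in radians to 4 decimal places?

1.9494 rad

Let φ₁ = -0.8439 rad, φ₂ = 1.0390 rad, and Δλ = -0.6192 rad.
Haversine: a = sin²(Δφ/2) + cos φ₁ cos φ₂ sin²(Δλ/2) = 0.6535 + (0.6646)(0.5071)(0.0928) = 0.68481.
Central angle c = 2·arcsin(√a) = 1.94940 rad.
So the angular separation is 1.9494 rad.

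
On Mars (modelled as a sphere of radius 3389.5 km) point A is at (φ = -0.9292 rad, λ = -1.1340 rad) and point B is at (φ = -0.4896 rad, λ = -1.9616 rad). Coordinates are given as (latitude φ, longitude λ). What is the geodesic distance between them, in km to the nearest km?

2530 km

With latitudes φ₁ = -53.239°, φ₂ = -28.052° and longitude difference Δλ = -47.418°:
Haversine: a = sin²(Δφ/2) + cos φ₁ cos φ₂ sin²(Δλ/2) = 0.0475 + (0.5985)(0.8825)(0.1617) = 0.13293.
Central angle c = 2·arcsin(√a) = 0.74640 rad.
Distance = R·c = 3389.5 × 0.7464 ≈ 2530 km.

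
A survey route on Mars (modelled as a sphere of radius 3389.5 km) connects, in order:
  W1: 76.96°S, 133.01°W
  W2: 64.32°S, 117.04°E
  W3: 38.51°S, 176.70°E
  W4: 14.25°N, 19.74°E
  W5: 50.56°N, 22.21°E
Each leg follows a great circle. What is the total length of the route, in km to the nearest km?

15380 km

Leg W1→W2: central angle 0.5649 rad, distance 1914.8 km.
Leg W2→W3: central angle 0.7489 rad, distance 2538.4 km.
Leg W3→W4: central angle 2.5890 rad, distance 8775.6 km.
Leg W4→W5: central angle 0.6347 rad, distance 2151.3 km.
Total: 1914.8 + 2538.4 + 8775.6 + 2151.3 ≈ 15380 km.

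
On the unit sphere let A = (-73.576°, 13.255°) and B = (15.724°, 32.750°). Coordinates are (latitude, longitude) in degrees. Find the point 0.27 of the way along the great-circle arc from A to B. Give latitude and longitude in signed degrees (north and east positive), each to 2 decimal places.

The central angle between A and B is δ = 1.5742 rad.
With f = 0.27, the slerp weights are sin((1−f)δ)/sin δ = 0.9124 and sin(fδ)/sin δ = 0.4123.
Weighted sum of the unit vectors: (0.9124)·(0.2752,0.0648,-0.9592) + (0.4123)·(0.8096,0.5207,0.2710) = (0.5849, 0.2739, -0.7634).
Converting back: φ = atan2(z, √(x²+y²)) = -49.77°, λ = atan2(y, x) = 25.09°.

-49.77°, 25.09°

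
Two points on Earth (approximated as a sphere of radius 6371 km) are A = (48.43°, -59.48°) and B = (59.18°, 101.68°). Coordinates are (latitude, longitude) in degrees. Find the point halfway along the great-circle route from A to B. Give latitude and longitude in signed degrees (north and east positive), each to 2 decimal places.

81.38°, -16.68°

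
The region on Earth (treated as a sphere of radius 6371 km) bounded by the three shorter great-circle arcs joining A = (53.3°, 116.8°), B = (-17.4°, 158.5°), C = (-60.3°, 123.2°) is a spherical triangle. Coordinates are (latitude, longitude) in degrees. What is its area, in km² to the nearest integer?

29257301 km²

Side lengths (central angles): a = 0.8690, b = 1.9847, c = 1.3837 rad; semiperimeter s = 2.1187.
By l'Huilier's theorem, tan(E/4) = √[tan(s/2) tan((s−a)/2) tan((s−b)/2) tan((s−c)/2)], giving spherical excess E = 0.7208 rad.
Area = E·R² = 0.7208 × (6371)² ≈ 29257301 km².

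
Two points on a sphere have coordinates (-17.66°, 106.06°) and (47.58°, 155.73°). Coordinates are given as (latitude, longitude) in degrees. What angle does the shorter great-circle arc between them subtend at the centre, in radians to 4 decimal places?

In radians: φ₁ = -0.3082, φ₂ = 0.8304, Δλ = 49.670° = 0.8669 rad.
Haversine: a = sin²(Δφ/2) + cos φ₁ cos φ₂ sin²(Δλ/2) = 0.2906 + (0.9529)(0.6746)(0.1764) = 0.40398.
Central angle c = 2·arcsin(√a) = 1.37755 rad.
So the angular separation is 1.3776 rad.

1.3776 rad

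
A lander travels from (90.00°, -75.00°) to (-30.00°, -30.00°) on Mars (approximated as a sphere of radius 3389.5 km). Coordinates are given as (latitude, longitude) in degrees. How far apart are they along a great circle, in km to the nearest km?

7099 km

In radians: φ₁ = 1.5708, φ₂ = -0.5236, Δλ = 45.000° = 0.7854 rad.
Haversine: a = sin²(Δφ/2) + cos φ₁ cos φ₂ sin²(Δλ/2) = 0.7500 + (0.0000)(0.8660)(0.1464) = 0.75000.
Central angle c = 2·arcsin(√a) = 2.09440 rad.
Distance = R·c = 3389.5 × 2.0944 ≈ 7099 km.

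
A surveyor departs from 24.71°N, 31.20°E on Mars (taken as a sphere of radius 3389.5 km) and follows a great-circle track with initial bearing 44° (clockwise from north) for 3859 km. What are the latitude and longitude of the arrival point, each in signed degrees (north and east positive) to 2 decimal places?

50.22°, 111.52°

Angular distance δ = d/R = 3859/3389.5 = 1.13852 rad; initial bearing θ = 0.7679 rad.
sin φ₂ = sin φ₁ cos δ + cos φ₁ sin δ cos θ = (0.4180)(0.4189) + (0.9084)(0.9080)(0.7193) = 0.7685, so φ₂ = 50.22°.
Δλ = atan2(sin θ sin δ cos φ₁, cos δ − sin φ₁ sin φ₂) = atan2(0.5730, 0.0977) = 80.324°.
λ₂ = 31.200° + 80.324° = 111.52°.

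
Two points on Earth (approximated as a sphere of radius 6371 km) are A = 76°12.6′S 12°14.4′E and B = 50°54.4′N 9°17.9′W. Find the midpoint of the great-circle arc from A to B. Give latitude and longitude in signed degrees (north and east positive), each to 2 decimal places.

Central angle δ = 2.2318 rad. Interpolating on the sphere with fraction f = 0.5:
P = [sin((1−f)δ)·A + sin(fδ)·B] / sin δ = 1.1380·A + 1.1380·B in Cartesian coordinates,
giving P = (0.9733, -0.0584, -0.2220), i.e. latitude -12.83°, longitude -3.44°.

-12.83°, -3.44°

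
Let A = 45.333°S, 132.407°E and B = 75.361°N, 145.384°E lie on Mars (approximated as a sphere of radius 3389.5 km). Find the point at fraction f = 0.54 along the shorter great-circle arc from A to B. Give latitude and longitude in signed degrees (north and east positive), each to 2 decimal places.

19.92°, 136.08°

Central angle δ = 2.1118 rad. Interpolating on the sphere with fraction f = 0.54:
P = [sin((1−f)δ)·A + sin(fδ)·B] / sin δ = 0.9632·A + 1.0602·B in Cartesian coordinates,
giving P = (-0.6772, 0.6522, 0.3407), i.e. latitude 19.92°, longitude 136.08°.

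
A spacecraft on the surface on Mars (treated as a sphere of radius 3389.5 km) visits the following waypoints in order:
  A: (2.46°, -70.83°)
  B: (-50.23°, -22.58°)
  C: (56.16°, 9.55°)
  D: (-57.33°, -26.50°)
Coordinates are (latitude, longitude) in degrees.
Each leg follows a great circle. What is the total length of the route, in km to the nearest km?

Leg A→B: central angle 1.1674 rad, distance 3956.7 km.
Leg B→C: central angle 1.9142 rad, distance 6488.3 km.
Leg C→D: central angle 2.0445 rad, distance 6929.7 km.
Total: 3956.7 + 6488.3 + 6929.7 ≈ 17375 km.

17375 km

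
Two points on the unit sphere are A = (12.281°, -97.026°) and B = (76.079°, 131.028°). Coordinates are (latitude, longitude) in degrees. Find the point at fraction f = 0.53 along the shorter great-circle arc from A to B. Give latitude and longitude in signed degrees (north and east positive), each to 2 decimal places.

The central angle between A and B is δ = 1.5215 rad.
With f = 0.53, the slerp weights are sin((1−f)δ)/sin δ = 0.6565 and sin(fδ)/sin δ = 0.7227.
Weighted sum of the unit vectors: (0.6565)·(-0.1195,-0.9698,0.2127) + (0.7227)·(-0.1579,0.1815,0.9706) = (-0.1926, -0.5055, 0.8411).
Converting back: φ = atan2(z, √(x²+y²)) = 57.25°, λ = atan2(y, x) = -110.86°.

57.25°, -110.86°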